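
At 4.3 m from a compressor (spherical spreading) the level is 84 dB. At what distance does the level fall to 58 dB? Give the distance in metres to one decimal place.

Point-source spreading drops the level by 20·log₁₀(r₂/r₁); inverting, r₂/r₁ = 10^(ΔL/20).
r₂ = 4.3·10^((84−58)/20) = 4.3·10^(26.0/20) = 85.80 m.

85.8 m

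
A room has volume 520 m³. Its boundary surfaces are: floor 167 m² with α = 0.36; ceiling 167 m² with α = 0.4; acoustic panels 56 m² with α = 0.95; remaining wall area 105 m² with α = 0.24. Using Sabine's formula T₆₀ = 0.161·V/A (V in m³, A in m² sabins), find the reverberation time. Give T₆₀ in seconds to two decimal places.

0.41 s

Total absorption A = 167·0.36 + 167·0.4 + 56·0.95 + 105·0.24 = 205.32 m² sabins.
T₆₀ = 0.161·V/A = 0.161·520/205.32 = 0.408 s.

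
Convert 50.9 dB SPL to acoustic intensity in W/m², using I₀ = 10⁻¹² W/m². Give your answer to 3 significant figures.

I = I₀·10^(L/10) = 10⁻¹² × 10^(50.9/10) = 10^(-6.910).

1.23e-07 W/m²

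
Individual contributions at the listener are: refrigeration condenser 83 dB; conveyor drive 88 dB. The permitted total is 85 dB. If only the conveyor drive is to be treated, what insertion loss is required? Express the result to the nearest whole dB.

Everything except the conveyor drive sums to 10^(83/10) = 1.995e+08 in linear terms, 83.00 dB.
The limit corresponds to 10^(85/10) = 3.162e+08; subtracting the fixed part leaves 1.167e+08 for the conveyor drive, i.e. 80.67 dB.
Required insertion loss = 88 − 80.67 = 7.33 dB.

7 dB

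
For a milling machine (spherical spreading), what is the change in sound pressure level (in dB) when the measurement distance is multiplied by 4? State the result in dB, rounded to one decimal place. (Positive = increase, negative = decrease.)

A point source loses 6 dB per doubling of distance; generally ΔL = −20·log₁₀(r₂/r₁).
ΔL = −20·log₁₀(4) = -12.04 dB.

-12.0 dB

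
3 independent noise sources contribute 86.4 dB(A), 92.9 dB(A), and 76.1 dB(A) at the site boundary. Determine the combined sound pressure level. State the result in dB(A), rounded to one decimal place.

93.9 dB(A)

Incoherent sources combine by intensity addition: L_total = 10·log₁₀(Σ 10^(L_i/10)).
Σ 10^(L/10) = 10^(86.4/10) + 10^(92.9/10) + 10^(76.1/10) = 2.427e+09.
L_total = 10·log₁₀(2.427e+09) = 93.85 dB(A).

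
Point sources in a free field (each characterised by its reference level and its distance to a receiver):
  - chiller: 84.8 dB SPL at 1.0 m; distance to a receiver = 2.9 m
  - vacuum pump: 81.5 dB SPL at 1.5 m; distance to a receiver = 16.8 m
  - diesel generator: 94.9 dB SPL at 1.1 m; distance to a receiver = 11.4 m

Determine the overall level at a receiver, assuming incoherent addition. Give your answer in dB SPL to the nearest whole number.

Propagate each source to the receiver with L = L_ref − 20·log₁₀(r/r_ref), then add intensities.
chiller: 84.8 − 20·log₁₀(2.9/1.0) = 84.8 − 9.25 = 75.55 dB SPL.
vacuum pump: 81.5 − 20·log₁₀(16.8/1.5) = 81.5 − 20.98 = 60.52 dB SPL.
diesel generator: 94.9 − 20·log₁₀(11.4/1.1) = 94.9 − 20.31 = 74.59 dB SPL.
Σ 10^(L/10) = 6.581e+07 → L_total = 10·log₁₀(6.581e+07) = 78.18 dB SPL.

78 dB SPL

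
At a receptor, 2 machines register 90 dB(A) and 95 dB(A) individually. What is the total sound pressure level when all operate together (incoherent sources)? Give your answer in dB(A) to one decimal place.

96.2 dB(A)

For uncorrelated sources the intensities add, so convert each level to linear form, sum, and take 10·log₁₀ of the total.
Σ 10^(L/10) = 10^(90/10) + 10^(95/10) = 4.162e+09.
L_total = 10·log₁₀(4.162e+09) = 96.19 dB(A).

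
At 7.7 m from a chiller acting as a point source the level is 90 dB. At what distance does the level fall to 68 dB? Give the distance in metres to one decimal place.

For a point source L₁ − L₂ = 20·log₁₀(r₂/r₁), so r₂ = r₁·10^((L₁−L₂)/20).
r₂ = 7.7·10^((90−68)/20) = 7.7·10^(22.0/20) = 96.94 m.

96.9 m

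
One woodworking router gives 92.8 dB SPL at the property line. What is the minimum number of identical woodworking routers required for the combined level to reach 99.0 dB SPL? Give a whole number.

5

Need L₁ + 10·log₁₀ N ≥ 99.0, i.e. log₁₀ N ≥ 0.62.
N ≥ 10^(6.2/10) = 4.169, so N = 5.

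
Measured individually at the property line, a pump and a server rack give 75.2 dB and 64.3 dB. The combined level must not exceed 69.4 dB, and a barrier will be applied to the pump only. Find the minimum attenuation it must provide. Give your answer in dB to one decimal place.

Everything except the pump sums to 10^(64.3/10) = 2.692e+06 in linear terms, 64.30 dB.
To meet 69.4 dB overall, the treated pump may contribute at most 10^(69.4/10) − 2.692e+06 = 6.018e+06, i.e. 67.79 dB.
So the pump must be reduced from 75.2 to 67.79 dB: IL = 7.41 dB.

7.4 dB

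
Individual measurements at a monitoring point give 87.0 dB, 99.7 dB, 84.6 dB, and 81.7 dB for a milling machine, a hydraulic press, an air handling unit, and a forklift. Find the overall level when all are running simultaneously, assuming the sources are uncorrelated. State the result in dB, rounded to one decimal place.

100.1 dB

Incoherent sources combine by intensity addition: L_total = 10·log₁₀(Σ 10^(L_i/10)).
Σ 10^(L/10) = 10^(87.0/10) + 10^(99.7/10) + 10^(84.6/10) + 10^(81.7/10) = 1.027e+10.
L_total = 10·log₁₀(1.027e+10) = 100.12 dB.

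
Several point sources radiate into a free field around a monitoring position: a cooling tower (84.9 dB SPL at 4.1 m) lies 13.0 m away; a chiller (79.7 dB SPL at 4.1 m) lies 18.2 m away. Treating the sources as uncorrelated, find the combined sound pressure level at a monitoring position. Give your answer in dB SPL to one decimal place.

75.5 dB SPL

First find each source's level at the receiver (point-source: −20·log₁₀(r/r_ref)), then combine on an intensity basis.
cooling tower: 84.9 − 20·log₁₀(13.0/4.1) = 84.9 − 10.02 = 74.88 dB SPL.
chiller: 79.7 − 20·log₁₀(18.2/4.1) = 79.7 − 12.95 = 66.75 dB SPL.
Σ 10^(L/10) = 3.547e+07 → L_total = 10·log₁₀(3.547e+07) = 75.50 dB SPL.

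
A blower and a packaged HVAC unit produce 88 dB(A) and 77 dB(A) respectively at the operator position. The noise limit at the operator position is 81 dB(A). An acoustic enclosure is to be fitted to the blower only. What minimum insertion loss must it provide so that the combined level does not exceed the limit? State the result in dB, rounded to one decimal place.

Fixed contribution from the other source: Σ 10^(L/10) = 10^(77/10) = 5.012e+07 (77.00 dB(A)).
The limit corresponds to 10^(81/10) = 1.259e+08; subtracting the fixed part leaves 7.577e+07 for the blower, i.e. 78.80 dB(A).
Required insertion loss = 88 − 78.80 = 9.20 dB.

9.2 dB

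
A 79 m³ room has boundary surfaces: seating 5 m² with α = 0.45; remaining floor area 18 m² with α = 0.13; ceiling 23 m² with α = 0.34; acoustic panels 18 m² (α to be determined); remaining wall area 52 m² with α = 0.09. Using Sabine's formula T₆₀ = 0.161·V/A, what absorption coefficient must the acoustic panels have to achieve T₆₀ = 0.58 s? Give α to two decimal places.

A = 0.161·V/T₆₀ = 0.161·79/0.58 = 21.93 m² sabins.
Absorption from the other surfaces = 5·0.45 + 18·0.13 + 23·0.34 + 52·0.09 = 17.09 m², so the acoustic panels must supply 4.84 m² over 18 m².
α = 4.84/18 = 0.269.

0.27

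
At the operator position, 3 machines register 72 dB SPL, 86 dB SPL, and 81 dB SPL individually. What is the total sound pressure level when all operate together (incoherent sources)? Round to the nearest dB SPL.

Incoherent sources combine by intensity addition: L_total = 10·log₁₀(Σ 10^(L_i/10)).
Σ 10^(L/10) = 10^(72/10) + 10^(86/10) + 10^(81/10) = 5.398e+08.
L_total = 10·log₁₀(5.398e+08) = 87.32 dB SPL.

87 dB SPL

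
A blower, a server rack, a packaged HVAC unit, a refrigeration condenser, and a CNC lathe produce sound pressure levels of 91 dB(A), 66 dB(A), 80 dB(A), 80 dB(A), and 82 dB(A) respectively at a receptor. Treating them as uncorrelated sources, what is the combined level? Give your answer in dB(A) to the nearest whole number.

92 dB(A)

Incoherent sources combine by intensity addition: L_total = 10·log₁₀(Σ 10^(L_i/10)).
Σ 10^(L/10) = 10^(91/10) + 10^(66/10) + 10^(80/10) + 10^(80/10) + 10^(82/10) = 1.621e+09.
L_total = 10·log₁₀(1.621e+09) = 92.10 dB(A).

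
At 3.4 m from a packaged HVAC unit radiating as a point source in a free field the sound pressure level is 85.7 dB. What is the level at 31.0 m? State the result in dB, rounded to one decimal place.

66.5 dB

Point-source attenuation: ΔL = 20·log₁₀(r₂/r₁) = 20·log₁₀(31.0/3.4) = 19.198 dB.
L₂ = 85.7 − 20·log₁₀(31.0/3.4) = 85.7 − 19.198 = 66.50 dB.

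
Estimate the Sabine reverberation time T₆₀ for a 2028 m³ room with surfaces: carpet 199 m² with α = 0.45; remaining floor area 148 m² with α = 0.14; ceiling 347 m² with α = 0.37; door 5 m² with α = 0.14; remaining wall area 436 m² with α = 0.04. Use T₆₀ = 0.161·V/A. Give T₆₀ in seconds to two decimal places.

1.27 s

Total absorption A = 199·0.45 + 148·0.14 + 347·0.37 + 5·0.14 + 436·0.04 = 256.80 m² sabins.
T₆₀ = 0.161·V/A = 0.161·2028/256.80 = 1.271 s.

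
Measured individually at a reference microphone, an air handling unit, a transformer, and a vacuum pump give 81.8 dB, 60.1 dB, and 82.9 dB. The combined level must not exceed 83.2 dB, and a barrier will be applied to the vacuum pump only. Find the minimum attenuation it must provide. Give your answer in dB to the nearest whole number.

Fixed contribution from the other sources: Σ 10^(L/10) = 10^(81.8/10) + 10^(60.1/10) = 1.524e+08 (81.83 dB).
The limit corresponds to 10^(83.2/10) = 2.089e+08; subtracting the fixed part leaves 5.655e+07 for the vacuum pump, i.e. 77.52 dB.
Required insertion loss = 82.9 − 77.52 = 5.38 dB.

5 dB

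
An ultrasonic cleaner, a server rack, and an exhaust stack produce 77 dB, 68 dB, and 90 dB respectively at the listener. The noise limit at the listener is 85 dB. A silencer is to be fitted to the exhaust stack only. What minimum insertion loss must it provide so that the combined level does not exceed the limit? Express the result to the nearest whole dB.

Everything except the exhaust stack sums to 10^(77/10) + 10^(68/10) = 5.643e+07 in linear terms, 77.51 dB.
To meet 85 dB overall, the treated exhaust stack may contribute at most 10^(85/10) − 5.643e+07 = 2.598e+08, i.e. 84.15 dB.
So the exhaust stack must be reduced from 90 to 84.15 dB: IL = 5.85 dB.

6 dB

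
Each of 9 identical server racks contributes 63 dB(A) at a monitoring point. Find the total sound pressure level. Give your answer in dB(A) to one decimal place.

72.5 dB(A)

N identical incoherent sources raise the level by 10·log₁₀ N.
L_total = 63 + 10·log₁₀(9) = 63 + 9.542 = 72.54 dB(A).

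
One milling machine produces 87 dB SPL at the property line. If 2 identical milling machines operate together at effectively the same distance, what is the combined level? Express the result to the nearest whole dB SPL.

L_total = L₁ + 10·log₁₀ N for N identical incoherent sources.
L_total = 87 + 10·log₁₀(2) = 87 + 3.010 = 90.01 dB SPL.

90 dB SPL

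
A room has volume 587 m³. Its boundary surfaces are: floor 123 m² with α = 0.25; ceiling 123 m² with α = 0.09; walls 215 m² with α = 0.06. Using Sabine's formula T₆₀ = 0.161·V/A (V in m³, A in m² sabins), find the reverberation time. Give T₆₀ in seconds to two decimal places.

A = Σ Sᵢαᵢ = 123·0.25 + 123·0.09 + 215·0.06 = 54.72 m².
T₆₀ = 0.161 × 587 / 54.72 = 1.727 s.

1.73 s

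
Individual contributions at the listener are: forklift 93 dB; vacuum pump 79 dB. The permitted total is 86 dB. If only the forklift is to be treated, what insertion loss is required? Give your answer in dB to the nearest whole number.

Everything except the forklift sums to 10^(79/10) = 7.943e+07 in linear terms, 79.00 dB.
To meet 86 dB overall, the treated forklift may contribute at most 10^(86/10) − 7.943e+07 = 3.187e+08, i.e. 85.03 dB.
So the forklift must be reduced from 93 to 85.03 dB: IL = 7.97 dB.

8 dB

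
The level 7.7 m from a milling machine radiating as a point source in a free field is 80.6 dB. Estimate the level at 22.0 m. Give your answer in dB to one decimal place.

Point-source attenuation: ΔL = 20·log₁₀(r₂/r₁) = 20·log₁₀(22.0/7.7) = 9.119 dB.
L₂ = 80.6 − 20·log₁₀(22.0/7.7) = 80.6 − 9.119 = 71.48 dB.

71.5 dB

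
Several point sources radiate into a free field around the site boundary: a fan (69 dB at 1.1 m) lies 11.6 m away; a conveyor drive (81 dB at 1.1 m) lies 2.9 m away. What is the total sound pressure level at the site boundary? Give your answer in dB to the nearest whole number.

73 dB

Propagate each source to the receiver with L = L_ref − 20·log₁₀(r/r_ref), then add intensities.
fan: 69 − 20·log₁₀(11.6/1.1) = 69 − 20.46 = 48.54 dB.
conveyor drive: 81 − 20·log₁₀(2.9/1.1) = 81 − 8.42 = 72.58 dB.
Σ 10^(L/10) = 1.818e+07 → L_total = 10·log₁₀(1.818e+07) = 72.60 dB.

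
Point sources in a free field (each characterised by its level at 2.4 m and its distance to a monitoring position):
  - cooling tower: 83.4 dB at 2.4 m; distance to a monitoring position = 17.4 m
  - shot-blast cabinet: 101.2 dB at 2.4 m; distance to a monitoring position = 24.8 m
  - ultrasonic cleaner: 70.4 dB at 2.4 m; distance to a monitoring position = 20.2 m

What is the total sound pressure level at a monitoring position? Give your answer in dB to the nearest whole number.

81 dB

Apply inverse-square spreading to bring every level to the receiver, then sum 10^(L/10).
cooling tower: 83.4 − 20·log₁₀(17.4/2.4) = 83.4 − 17.21 = 66.19 dB.
shot-blast cabinet: 101.2 − 20·log₁₀(24.8/2.4) = 101.2 − 20.28 = 80.92 dB.
ultrasonic cleaner: 70.4 − 20·log₁₀(20.2/2.4) = 70.4 − 18.50 = 51.90 dB.
Σ 10^(L/10) = 1.278e+08 → L_total = 10·log₁₀(1.278e+08) = 81.06 dB.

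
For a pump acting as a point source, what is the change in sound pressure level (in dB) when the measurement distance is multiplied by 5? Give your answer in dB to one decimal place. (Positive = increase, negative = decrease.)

Point-source spreading: ΔL = −20·log₁₀(r₂/r₁).
ΔL = −20·log₁₀(5) = -13.98 dB.

-14.0 dB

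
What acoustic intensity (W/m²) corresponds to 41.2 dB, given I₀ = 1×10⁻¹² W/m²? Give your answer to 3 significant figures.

1.32e-08 W/m²

I = I₀·10^(L/10) = 10⁻¹² × 10^(41.2/10) = 10^(-7.880).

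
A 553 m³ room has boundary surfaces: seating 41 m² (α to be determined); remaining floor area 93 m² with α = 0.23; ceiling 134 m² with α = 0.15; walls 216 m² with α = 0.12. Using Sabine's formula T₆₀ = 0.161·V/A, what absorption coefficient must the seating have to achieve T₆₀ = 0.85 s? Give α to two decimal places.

0.91

From T₆₀ = 0.161·V/A, the target T₆₀ = 0.85 s needs A = 0.161·553/0.85 = 104.74 m².
Absorption from the other surfaces = 93·0.23 + 134·0.15 + 216·0.12 = 67.41 m², so the seating must supply 37.33 m² over 41 m².
α = 37.33/41 = 0.911.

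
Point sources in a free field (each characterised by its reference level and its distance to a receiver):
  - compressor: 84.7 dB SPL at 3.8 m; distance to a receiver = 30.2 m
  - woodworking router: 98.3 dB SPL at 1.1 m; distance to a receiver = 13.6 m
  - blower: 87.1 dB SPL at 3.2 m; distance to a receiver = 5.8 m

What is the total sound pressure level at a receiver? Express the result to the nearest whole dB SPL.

Propagate each source to the receiver with L = L_ref − 20·log₁₀(r/r_ref), then add intensities.
compressor: 84.7 − 20·log₁₀(30.2/3.8) = 84.7 − 18.00 = 66.70 dB SPL.
woodworking router: 98.3 − 20·log₁₀(13.6/1.1) = 98.3 − 21.84 = 76.46 dB SPL.
blower: 87.1 − 20·log₁₀(5.8/3.2) = 87.1 − 5.17 = 81.93 dB SPL.
Σ 10^(L/10) = 2.050e+08 → L_total = 10·log₁₀(2.050e+08) = 83.12 dB SPL.

83 dB SPL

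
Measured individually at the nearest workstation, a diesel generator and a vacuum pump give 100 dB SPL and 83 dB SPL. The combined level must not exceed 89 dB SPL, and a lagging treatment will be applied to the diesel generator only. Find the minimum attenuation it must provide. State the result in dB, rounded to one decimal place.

12.3 dB

Everything except the diesel generator sums to 10^(83/10) = 1.995e+08 in linear terms, 83.00 dB SPL.
The limit corresponds to 10^(89/10) = 7.943e+08; subtracting the fixed part leaves 5.948e+08 for the diesel generator, i.e. 87.74 dB SPL.
Required insertion loss = 100 − 87.74 = 12.26 dB.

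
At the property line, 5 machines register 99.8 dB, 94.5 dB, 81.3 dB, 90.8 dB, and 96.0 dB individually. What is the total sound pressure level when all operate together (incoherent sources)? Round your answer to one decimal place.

102.5 dB

For uncorrelated sources the intensities add, so convert each level to linear form, sum, and take 10·log₁₀ of the total.
Σ 10^(L/10) = 10^(99.8/10) + 10^(94.5/10) + 10^(81.3/10) + 10^(90.8/10) + 10^(96.0/10) = 1.769e+10.
L_total = 10·log₁₀(1.769e+10) = 102.48 dB.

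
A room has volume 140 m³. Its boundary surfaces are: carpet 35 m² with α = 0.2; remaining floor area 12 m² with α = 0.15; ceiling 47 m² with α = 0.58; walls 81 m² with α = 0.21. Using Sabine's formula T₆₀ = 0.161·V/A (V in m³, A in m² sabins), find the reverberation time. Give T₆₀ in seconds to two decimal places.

0.42 s

Summing Sᵢαᵢ: 35·0.2 + 12·0.15 + 47·0.58 + 81·0.21 = 53.07 m².
T₆₀ = 0.161 × 140 / 53.07 = 0.425 s.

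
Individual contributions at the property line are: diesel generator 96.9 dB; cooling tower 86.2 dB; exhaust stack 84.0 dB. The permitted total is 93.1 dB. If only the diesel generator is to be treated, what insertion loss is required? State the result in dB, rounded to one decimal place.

5.5 dB

The untreated sources together contribute 10^(86.2/10) + 10^(84.0/10) = 6.681e+08, i.e. 88.25 dB.
The limit corresponds to 10^(93.1/10) = 2.042e+09; subtracting the fixed part leaves 1.374e+09 for the diesel generator, i.e. 91.38 dB.
Required insertion loss = 96.9 − 91.38 = 5.52 dB.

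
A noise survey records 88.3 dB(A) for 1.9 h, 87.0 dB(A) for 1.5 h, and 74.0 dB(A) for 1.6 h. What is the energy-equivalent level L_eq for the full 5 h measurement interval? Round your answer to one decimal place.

The energy average is taken in the linear domain: L_eq = 10·log₁₀[(Σ tᵢ·10^(Lᵢ/10))/T], T = 5 h.
Σ tᵢ·10^(Lᵢ/10) = 1.9·10^(88.3/10) + 1.5·10^(87.0/10) + 1.6·10^(74.0/10) = 2.077e+09.
L_eq = 10·log₁₀(2.077e+09/5) = 86.18 dB(A).

86.2 dB(A)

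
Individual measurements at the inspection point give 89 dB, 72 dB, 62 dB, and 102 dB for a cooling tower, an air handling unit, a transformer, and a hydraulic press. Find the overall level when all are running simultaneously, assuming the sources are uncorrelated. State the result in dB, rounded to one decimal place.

For uncorrelated sources the intensities add, so convert each level to linear form, sum, and take 10·log₁₀ of the total.
Σ 10^(L/10) = 10^(89/10) + 10^(72/10) + 10^(62/10) + 10^(102/10) = 1.666e+10.
L_total = 10·log₁₀(1.666e+10) = 102.22 dB.

102.2 dB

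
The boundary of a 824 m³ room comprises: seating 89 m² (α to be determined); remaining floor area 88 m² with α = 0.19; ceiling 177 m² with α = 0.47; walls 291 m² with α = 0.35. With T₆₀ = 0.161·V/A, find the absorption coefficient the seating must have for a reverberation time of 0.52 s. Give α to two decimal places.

Required total absorption A = 0.161·824/0.52 = 255.12 m².
Absorption from the other surfaces = 88·0.19 + 177·0.47 + 291·0.35 = 201.76 m², so the seating must supply 53.36 m² over 89 m².
α = 53.36/89 = 0.600.

0.60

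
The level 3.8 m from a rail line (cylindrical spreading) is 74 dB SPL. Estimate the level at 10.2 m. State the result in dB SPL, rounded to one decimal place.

Cylindrical spreading from a line source gives a 10·log₁₀(r₂/r₁) drop.
L₂ = 74 − 10·log₁₀(10.2/3.8) = 74 − 4.288 = 69.71 dB SPL.

69.7 dB SPL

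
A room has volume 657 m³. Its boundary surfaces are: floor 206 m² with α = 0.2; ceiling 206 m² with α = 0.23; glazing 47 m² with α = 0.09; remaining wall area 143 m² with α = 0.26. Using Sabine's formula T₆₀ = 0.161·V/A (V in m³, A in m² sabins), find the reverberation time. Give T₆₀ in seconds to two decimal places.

Total absorption A = 206·0.2 + 206·0.23 + 47·0.09 + 143·0.26 = 129.99 m² sabins.
T₆₀ = 0.161 × 657 / 129.99 = 0.814 s.

0.81 s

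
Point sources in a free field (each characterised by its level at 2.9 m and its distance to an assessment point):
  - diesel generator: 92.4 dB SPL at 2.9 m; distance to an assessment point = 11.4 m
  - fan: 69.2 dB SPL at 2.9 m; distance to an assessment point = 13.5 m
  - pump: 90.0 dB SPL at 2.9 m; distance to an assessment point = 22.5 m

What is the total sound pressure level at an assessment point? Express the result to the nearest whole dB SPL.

Propagate each source to the receiver with L = L_ref − 20·log₁₀(r/r_ref), then add intensities.
diesel generator: 92.4 − 20·log₁₀(11.4/2.9) = 92.4 − 11.89 = 80.51 dB SPL.
fan: 69.2 − 20·log₁₀(13.5/2.9) = 69.2 − 13.36 = 55.84 dB SPL.
pump: 90.0 − 20·log₁₀(22.5/2.9) = 90.0 − 17.80 = 72.20 dB SPL.
Σ 10^(L/10) = 1.295e+08 → L_total = 10·log₁₀(1.295e+08) = 81.12 dB SPL.

81 dB SPL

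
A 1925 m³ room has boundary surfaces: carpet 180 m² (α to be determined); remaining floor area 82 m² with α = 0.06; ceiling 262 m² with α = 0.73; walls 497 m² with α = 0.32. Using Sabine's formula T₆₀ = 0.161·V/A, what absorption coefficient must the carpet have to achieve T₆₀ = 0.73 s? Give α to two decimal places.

Required total absorption A = 0.161·1925/0.73 = 424.55 m².
Absorption from the other surfaces = 82·0.06 + 262·0.73 + 497·0.32 = 355.22 m², so the carpet must supply 69.33 m² over 180 m².
α = 69.33/180 = 0.385.

0.39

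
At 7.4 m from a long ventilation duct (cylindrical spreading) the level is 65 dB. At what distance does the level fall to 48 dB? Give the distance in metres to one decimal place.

For a line source L₁ − L₂ = 10·log₁₀(r₂/r₁), so r₂ = r₁·10^((L₁−L₂)/10).
r₂ = 7.4·10^((65−48)/10) = 7.4·10^(17.0/10) = 370.88 m.

370.9 m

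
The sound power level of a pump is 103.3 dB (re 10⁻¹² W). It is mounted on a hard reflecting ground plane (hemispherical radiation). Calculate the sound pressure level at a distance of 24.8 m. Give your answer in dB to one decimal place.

67.4 dB

L_p = L_w − 10·log₁₀(2π·r²) with r = 24.8 m.
2π·r² = 3864 m², 10·log₁₀ of that is 35.871 dB.
L_p = 103.3 − 35.871 = 67.43 dB.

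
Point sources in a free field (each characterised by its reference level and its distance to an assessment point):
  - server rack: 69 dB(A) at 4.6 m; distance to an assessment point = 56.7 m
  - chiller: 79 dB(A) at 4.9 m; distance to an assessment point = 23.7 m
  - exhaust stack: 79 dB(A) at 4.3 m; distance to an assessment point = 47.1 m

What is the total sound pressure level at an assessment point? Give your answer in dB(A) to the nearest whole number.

Propagate each source to the receiver with L = L_ref − 20·log₁₀(r/r_ref), then add intensities.
server rack: 69 − 20·log₁₀(56.7/4.6) = 69 − 21.82 = 47.18 dB(A).
chiller: 79 − 20·log₁₀(23.7/4.9) = 79 − 13.69 = 65.31 dB(A).
exhaust stack: 79 − 20·log₁₀(47.1/4.3) = 79 − 20.79 = 58.21 dB(A).
Σ 10^(L/10) = 4.110e+06 → L_total = 10·log₁₀(4.110e+06) = 66.14 dB(A).

66 dB(A)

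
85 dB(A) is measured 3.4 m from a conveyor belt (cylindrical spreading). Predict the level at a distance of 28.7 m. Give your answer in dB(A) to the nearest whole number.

76 dB(A)

Line-source attenuation: ΔL = 10·log₁₀(r₂/r₁) = 10·log₁₀(28.7/3.4) = 9.264 dB.
L₂ = 85 − 10·log₁₀(28.7/3.4) = 85 − 9.264 = 75.74 dB(A).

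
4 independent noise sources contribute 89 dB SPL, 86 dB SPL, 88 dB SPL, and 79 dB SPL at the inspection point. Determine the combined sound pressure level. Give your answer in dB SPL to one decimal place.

92.8 dB SPL

For uncorrelated sources the intensities add, so convert each level to linear form, sum, and take 10·log₁₀ of the total.
Σ 10^(L/10) = 10^(89/10) + 10^(86/10) + 10^(88/10) + 10^(79/10) = 1.903e+09.
L_total = 10·log₁₀(1.903e+09) = 92.79 dB SPL.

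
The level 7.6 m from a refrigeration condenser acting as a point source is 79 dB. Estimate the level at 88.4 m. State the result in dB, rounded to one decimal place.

Point-source attenuation: ΔL = 20·log₁₀(r₂/r₁) = 20·log₁₀(88.4/7.6) = 21.313 dB.
L₂ = 79 − 20·log₁₀(88.4/7.6) = 79 − 21.313 = 57.69 dB.

57.7 dB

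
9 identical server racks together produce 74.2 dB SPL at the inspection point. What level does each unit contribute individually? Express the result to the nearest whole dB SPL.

For N identical incoherent sources L_total = L₁ + 10·log₁₀ N, so L₁ = 74.2 − 10·log₁₀(9) = 74.2 − 9.542.

65 dB SPL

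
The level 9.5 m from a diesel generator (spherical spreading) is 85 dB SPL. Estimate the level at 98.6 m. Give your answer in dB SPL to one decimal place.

64.7 dB SPL

For a point source, L₂ = L₁ − 20·log₁₀(r₂/r₁).
L₂ = 85 − 20·log₁₀(98.6/9.5) = 85 − 20.323 = 64.68 dB SPL.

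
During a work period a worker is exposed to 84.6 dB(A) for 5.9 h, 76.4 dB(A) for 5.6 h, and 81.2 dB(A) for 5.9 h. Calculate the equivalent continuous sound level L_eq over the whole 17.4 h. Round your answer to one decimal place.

The energy average is taken in the linear domain: L_eq = 10·log₁₀[(Σ tᵢ·10^(Lᵢ/10))/T], T = 17.4 h.
Σ tᵢ·10^(Lᵢ/10) = 5.9·10^(84.6/10) + 5.6·10^(76.4/10) + 5.9·10^(81.2/10) = 2.724e+09.
L_eq = 10·log₁₀(2.724e+09/17.4) = 81.95 dB(A).

81.9 dB(A)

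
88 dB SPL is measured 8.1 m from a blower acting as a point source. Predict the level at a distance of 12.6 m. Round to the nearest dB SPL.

Point-source attenuation: ΔL = 20·log₁₀(r₂/r₁) = 20·log₁₀(12.6/8.1) = 3.838 dB.
L₂ = 88 − 20·log₁₀(12.6/8.1) = 88 − 3.838 = 84.16 dB SPL.

84 dB SPL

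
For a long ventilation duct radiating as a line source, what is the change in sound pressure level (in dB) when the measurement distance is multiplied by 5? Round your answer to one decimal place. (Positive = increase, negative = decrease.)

With cylindrical spreading the level changes by −10·log₁₀(r₂/r₁).
ΔL = −10·log₁₀(5) = -6.99 dB.

-7.0 dB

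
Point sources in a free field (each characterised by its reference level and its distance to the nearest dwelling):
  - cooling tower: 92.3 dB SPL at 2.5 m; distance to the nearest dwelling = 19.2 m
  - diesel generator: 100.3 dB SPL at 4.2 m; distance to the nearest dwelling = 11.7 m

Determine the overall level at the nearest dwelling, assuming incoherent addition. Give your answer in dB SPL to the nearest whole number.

91 dB SPL

First find each source's level at the receiver (point-source: −20·log₁₀(r/r_ref)), then combine on an intensity basis.
cooling tower: 92.3 − 20·log₁₀(19.2/2.5) = 92.3 − 17.71 = 74.59 dB SPL.
diesel generator: 100.3 − 20·log₁₀(11.7/4.2) = 100.3 − 8.90 = 91.40 dB SPL.
Σ 10^(L/10) = 1.410e+09 → L_total = 10·log₁₀(1.410e+09) = 91.49 dB SPL.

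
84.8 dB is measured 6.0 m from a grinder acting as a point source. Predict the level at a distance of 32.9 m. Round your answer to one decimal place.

Spherical spreading from a point source gives a 20·log₁₀(r₂/r₁) drop.
L₂ = 84.8 − 20·log₁₀(32.9/6.0) = 84.8 − 14.781 = 70.02 dB.

70.0 dB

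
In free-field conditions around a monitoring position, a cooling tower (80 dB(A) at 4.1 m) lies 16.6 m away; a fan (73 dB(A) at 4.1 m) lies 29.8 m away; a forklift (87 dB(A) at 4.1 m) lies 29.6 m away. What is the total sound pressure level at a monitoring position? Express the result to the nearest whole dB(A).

Propagate each source to the receiver with L = L_ref − 20·log₁₀(r/r_ref), then add intensities.
cooling tower: 80 − 20·log₁₀(16.6/4.1) = 80 − 12.15 = 67.85 dB(A).
fan: 73 − 20·log₁₀(29.8/4.1) = 73 − 17.23 = 55.77 dB(A).
forklift: 87 − 20·log₁₀(29.6/4.1) = 87 − 17.17 = 69.83 dB(A).
Σ 10^(L/10) = 1.609e+07 → L_total = 10·log₁₀(1.609e+07) = 72.07 dB(A).

72 dB(A)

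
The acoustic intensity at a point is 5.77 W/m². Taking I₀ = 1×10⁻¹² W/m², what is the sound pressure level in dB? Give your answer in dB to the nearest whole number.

128 dB

I/I₀ = 5.77/10⁻¹² = 5.77×10^12, and L = 10·log₁₀(I/I₀).
L = 10·(0.7612 + 12) = 127.61 dB.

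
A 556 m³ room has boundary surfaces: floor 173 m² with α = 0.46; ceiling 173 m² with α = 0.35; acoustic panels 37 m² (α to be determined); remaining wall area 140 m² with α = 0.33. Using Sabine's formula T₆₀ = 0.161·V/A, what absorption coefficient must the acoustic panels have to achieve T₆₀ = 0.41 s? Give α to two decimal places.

0.86

Required total absorption A = 0.161·556/0.41 = 218.33 m².
Absorption from the other surfaces = 173·0.46 + 173·0.35 + 140·0.33 = 186.33 m², so the acoustic panels must supply 32.00 m² over 37 m².
α = 32.00/37 = 0.865.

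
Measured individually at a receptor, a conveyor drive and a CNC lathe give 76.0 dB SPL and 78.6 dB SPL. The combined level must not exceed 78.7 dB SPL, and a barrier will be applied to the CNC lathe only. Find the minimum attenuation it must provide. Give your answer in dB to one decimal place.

Everything except the CNC lathe sums to 10^(76.0/10) = 3.981e+07 in linear terms, 76.00 dB SPL.
The limit corresponds to 10^(78.7/10) = 7.413e+07; subtracting the fixed part leaves 3.432e+07 for the CNC lathe, i.e. 75.36 dB SPL.
So the CNC lathe must be reduced from 78.6 to 75.36 dB SPL: IL = 3.24 dB.

3.2 dB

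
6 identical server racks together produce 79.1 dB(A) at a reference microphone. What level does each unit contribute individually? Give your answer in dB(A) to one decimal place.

71.3 dB(A)

For N identical incoherent sources L_total = L₁ + 10·log₁₀ N, so L₁ = 79.1 − 10·log₁₀(6) = 79.1 − 7.782.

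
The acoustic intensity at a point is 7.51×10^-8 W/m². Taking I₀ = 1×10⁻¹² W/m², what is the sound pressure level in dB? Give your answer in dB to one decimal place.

I/I₀ = 7.51×10^-8/10⁻¹² = 7.51×10^4, and L = 10·log₁₀(I/I₀).
L = 10·(0.8756 + 4) = 48.76 dB.

48.8 dB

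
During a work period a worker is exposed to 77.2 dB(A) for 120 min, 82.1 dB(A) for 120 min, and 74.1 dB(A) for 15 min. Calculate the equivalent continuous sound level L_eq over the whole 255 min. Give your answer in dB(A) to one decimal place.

80.1 dB(A)

The energy average is taken in the linear domain: L_eq = 10·log₁₀[(Σ tᵢ·10^(Lᵢ/10))/T], T = 255 min.
Σ tᵢ·10^(Lᵢ/10) = 120·10^(77.2/10) + 120·10^(82.1/10) + 15·10^(74.1/10) = 2.614e+10.
L_eq = 10·log₁₀(2.614e+10/255) = 80.11 dB(A).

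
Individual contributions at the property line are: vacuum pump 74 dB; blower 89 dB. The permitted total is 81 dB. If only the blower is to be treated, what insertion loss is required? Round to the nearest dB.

9 dB

Fixed contribution from the other source: Σ 10^(L/10) = 10^(74/10) = 2.512e+07 (74.00 dB).
To meet 81 dB overall, the treated blower may contribute at most 10^(81/10) − 2.512e+07 = 1.008e+08, i.e. 80.03 dB.
Required insertion loss = 89 − 80.03 = 8.97 dB.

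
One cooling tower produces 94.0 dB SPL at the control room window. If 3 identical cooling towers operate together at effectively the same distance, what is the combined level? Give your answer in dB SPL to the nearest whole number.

99 dB SPL

With 3 equal, uncorrelated contributions the intensity is 3× that of one unit, giving a rise of 10·log₁₀ 3.
L_total = 94.0 + 10·log₁₀(3) = 94.0 + 4.771 = 98.77 dB SPL.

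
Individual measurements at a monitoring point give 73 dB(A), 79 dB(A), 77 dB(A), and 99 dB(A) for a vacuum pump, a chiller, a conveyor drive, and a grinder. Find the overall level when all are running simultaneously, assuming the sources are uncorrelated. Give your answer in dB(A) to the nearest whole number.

For uncorrelated sources the intensities add, so convert each level to linear form, sum, and take 10·log₁₀ of the total.
Σ 10^(L/10) = 10^(73/10) + 10^(79/10) + 10^(77/10) + 10^(99/10) = 8.093e+09.
L_total = 10·log₁₀(8.093e+09) = 99.08 dB(A).

99 dB(A)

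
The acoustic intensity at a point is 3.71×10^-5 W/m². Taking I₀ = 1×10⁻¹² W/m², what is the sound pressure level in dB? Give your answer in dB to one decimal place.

75.7 dB

I/I₀ = 3.71×10^-5/10⁻¹² = 3.71×10^7, and L = 10·log₁₀(I/I₀).
L = 10·(0.5694 + 7) = 75.69 dB.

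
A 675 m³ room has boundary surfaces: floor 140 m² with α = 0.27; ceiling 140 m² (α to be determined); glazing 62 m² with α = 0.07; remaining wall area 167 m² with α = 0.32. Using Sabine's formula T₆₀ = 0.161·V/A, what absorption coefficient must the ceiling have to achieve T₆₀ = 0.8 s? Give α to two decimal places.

0.29

A = 0.161·V/T₆₀ = 0.161·675/0.8 = 135.84 m² sabins.
Absorption from the other surfaces = 140·0.27 + 62·0.07 + 167·0.32 = 95.58 m², so the ceiling must supply 40.26 m² over 140 m².
α = 40.26/140 = 0.288.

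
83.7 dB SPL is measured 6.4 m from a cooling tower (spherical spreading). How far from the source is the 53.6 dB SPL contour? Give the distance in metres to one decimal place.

204.7 m

For a point source L₁ − L₂ = 20·log₁₀(r₂/r₁), so r₂ = r₁·10^((L₁−L₂)/20).
r₂ = 6.4·10^((83.7−53.6)/20) = 6.4·10^(30.1/20) = 204.73 m.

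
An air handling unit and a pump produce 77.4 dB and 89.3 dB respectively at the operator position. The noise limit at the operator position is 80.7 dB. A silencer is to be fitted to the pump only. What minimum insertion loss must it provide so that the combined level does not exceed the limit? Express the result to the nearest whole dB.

11 dB

Everything except the pump sums to 10^(77.4/10) = 5.495e+07 in linear terms, 77.40 dB.
The limit corresponds to 10^(80.7/10) = 1.175e+08; subtracting the fixed part leaves 6.254e+07 for the pump, i.e. 77.96 dB.
So the pump must be reduced from 89.3 to 77.96 dB: IL = 11.34 dB.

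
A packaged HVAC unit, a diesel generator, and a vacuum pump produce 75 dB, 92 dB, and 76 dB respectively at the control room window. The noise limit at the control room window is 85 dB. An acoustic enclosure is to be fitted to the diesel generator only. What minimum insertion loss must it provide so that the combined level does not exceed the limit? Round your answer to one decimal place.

Everything except the diesel generator sums to 10^(75/10) + 10^(76/10) = 7.143e+07 in linear terms, 78.54 dB.
To meet 85 dB overall, the treated diesel generator may contribute at most 10^(85/10) − 7.143e+07 = 2.448e+08, i.e. 83.89 dB.
Required insertion loss = 92 − 83.89 = 8.11 dB.

8.1 dB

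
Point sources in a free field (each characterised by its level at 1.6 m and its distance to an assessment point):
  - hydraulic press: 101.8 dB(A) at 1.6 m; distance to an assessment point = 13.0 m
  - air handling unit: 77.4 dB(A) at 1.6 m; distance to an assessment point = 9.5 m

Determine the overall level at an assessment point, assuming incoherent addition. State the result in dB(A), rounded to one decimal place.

83.6 dB(A)

First find each source's level at the receiver (point-source: −20·log₁₀(r/r_ref)), then combine on an intensity basis.
hydraulic press: 101.8 − 20·log₁₀(13.0/1.6) = 101.8 − 18.20 = 83.60 dB(A).
air handling unit: 77.4 − 20·log₁₀(9.5/1.6) = 77.4 − 15.47 = 61.93 dB(A).
Σ 10^(L/10) = 2.308e+08 → L_total = 10·log₁₀(2.308e+08) = 83.63 dB(A).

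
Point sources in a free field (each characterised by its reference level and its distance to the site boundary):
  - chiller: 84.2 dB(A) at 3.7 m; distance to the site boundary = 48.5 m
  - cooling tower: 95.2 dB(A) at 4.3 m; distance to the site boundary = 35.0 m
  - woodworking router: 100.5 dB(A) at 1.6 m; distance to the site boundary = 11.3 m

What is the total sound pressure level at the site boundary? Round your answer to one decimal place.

Propagate each source to the receiver with L = L_ref − 20·log₁₀(r/r_ref), then add intensities.
chiller: 84.2 − 20·log₁₀(48.5/3.7) = 84.2 − 22.35 = 61.85 dB(A).
cooling tower: 95.2 − 20·log₁₀(35.0/4.3) = 95.2 − 18.21 = 76.99 dB(A).
woodworking router: 100.5 − 20·log₁₀(11.3/1.6) = 100.5 − 16.98 = 83.52 dB(A).
Σ 10^(L/10) = 2.765e+08 → L_total = 10·log₁₀(2.765e+08) = 84.42 dB(A).

84.4 dB(A)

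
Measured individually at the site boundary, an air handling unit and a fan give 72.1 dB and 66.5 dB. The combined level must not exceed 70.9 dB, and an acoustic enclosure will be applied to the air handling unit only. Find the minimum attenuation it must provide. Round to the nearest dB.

3 dB

The untreated sources together contribute 10^(66.5/10) = 4.467e+06, i.e. 66.50 dB.
The limit corresponds to 10^(70.9/10) = 1.230e+07; subtracting the fixed part leaves 7.836e+06 for the air handling unit, i.e. 68.94 dB.
So the air handling unit must be reduced from 72.1 to 68.94 dB: IL = 3.16 dB.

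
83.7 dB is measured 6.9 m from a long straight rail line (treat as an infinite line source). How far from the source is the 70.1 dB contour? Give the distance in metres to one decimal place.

The 13.6 dB drop corresponds to a distance ratio of 10^(13.6/10) for a line source.
r₂ = 6.9·10^((83.7−70.1)/10) = 6.9·10^(13.6/10) = 158.07 m.

158.1 m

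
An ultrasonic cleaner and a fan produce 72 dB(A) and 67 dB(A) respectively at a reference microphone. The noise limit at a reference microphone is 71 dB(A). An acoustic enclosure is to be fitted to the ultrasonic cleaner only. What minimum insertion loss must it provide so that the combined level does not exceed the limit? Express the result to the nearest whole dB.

Everything except the ultrasonic cleaner sums to 10^(67/10) = 5.012e+06 in linear terms, 67.00 dB(A).
The limit corresponds to 10^(71/10) = 1.259e+07; subtracting the fixed part leaves 7.577e+06 for the ultrasonic cleaner, i.e. 68.80 dB(A).
So the ultrasonic cleaner must be reduced from 72 to 68.80 dB(A): IL = 3.20 dB.

3 dB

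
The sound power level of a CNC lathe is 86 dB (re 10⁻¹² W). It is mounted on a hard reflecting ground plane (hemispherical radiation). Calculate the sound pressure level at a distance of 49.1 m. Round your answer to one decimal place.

The power spreads over a hemisphere of area 2π·r², so L_p = L_w − 10·log₁₀(2π·r²).
2π·r² = 1.515e+04 m², 10·log₁₀ of that is 41.803 dB.
L_p = 86 − 41.803 = 44.20 dB.

44.2 dB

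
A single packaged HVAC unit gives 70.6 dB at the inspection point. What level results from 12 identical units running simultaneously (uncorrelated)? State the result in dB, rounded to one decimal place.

L_total = L₁ + 10·log₁₀ N for N identical incoherent sources.
L_total = 70.6 + 10·log₁₀(12) = 70.6 + 10.792 = 81.39 dB.

81.4 dB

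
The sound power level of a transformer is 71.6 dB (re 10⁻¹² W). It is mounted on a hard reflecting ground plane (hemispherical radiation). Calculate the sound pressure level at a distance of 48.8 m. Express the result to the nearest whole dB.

L_p = L_w − 10·log₁₀(2π·r²) with r = 48.8 m.
2π·r² = 1.496e+04 m², 10·log₁₀ of that is 41.750 dB.
L_p = 71.6 − 41.750 = 29.85 dB.

30 dB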